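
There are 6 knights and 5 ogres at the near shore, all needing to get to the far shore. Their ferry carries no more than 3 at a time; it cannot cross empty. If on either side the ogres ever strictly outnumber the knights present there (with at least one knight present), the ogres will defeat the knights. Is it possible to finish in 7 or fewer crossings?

No

Counting alone: each trip to the far shore takes at most 3 across and each return brings at least 1 back, so after t trips out (and t−1 returns) at most 3t − (t−1) of the 11 are across; that first reaches 11 at t = 5, so at least 9 crossings are needed.
Since 7 < 9, 7 crossings cannot be enough. (The shortest complete plan in fact takes 9:)
1. 3 ogres → the far shore.  (the near shore: 6K 2O; the far shore: 0K 3O)
2. 1 ogre ← the near shore.  (the near shore: 6K 3O; the far shore: 0K 2O)
3. 3 knights → the far shore.  (the near shore: 3K 3O; the far shore: 3K 2O)
4. 1 knight ← the near shore.  (the near shore: 4K 3O; the far shore: 2K 2O)
5. 2 knights and 1 ogre → the far shore.  (the near shore: 2K 2O; the far shore: 4K 3O)
6. 1 knight ← the near shore.  (the near shore: 3K 2O; the far shore: 3K 3O)
7. 2 knights and 1 ogre → the far shore.  (the near shore: 1K 1O; the far shore: 5K 4O)
8. 1 knight ← the near shore.  (the near shore: 2K 1O; the far shore: 4K 4O)
9. 2 knights and 1 ogre → the far shore.  (the near shore: 0K 0O; the far shore: 6K 5O)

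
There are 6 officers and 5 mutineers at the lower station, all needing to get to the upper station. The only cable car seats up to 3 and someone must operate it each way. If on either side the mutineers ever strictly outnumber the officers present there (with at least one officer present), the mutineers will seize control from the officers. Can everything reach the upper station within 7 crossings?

Counting alone: each trip to the upper station takes at most 3 across and each return brings at least 1 back, so after t trips out (and t−1 returns) at most 3t − (t−1) of the 11 are across; that first reaches 11 at t = 5, so at least 9 crossings are needed.
Since 7 < 9, 7 crossings cannot be enough. (The shortest complete plan in fact takes 9:)
1. 3 mutineers → the upper station.  (the lower station: 6O 2M; the upper station: 0O 3M)
2. 1 mutineer ← the lower station.  (the lower station: 6O 3M; the upper station: 0O 2M)
3. 3 officers → the upper station.  (the lower station: 3O 3M; the upper station: 3O 2M)
4. 1 officer ← the lower station.  (the lower station: 4O 3M; the upper station: 2O 2M)
5. 2 officers and 1 mutineer → the upper station.  (the lower station: 2O 2M; the upper station: 4O 3M)
6. 1 officer ← the lower station.  (the lower station: 3O 2M; the upper station: 3O 3M)
7. 2 officers and 1 mutineer → the upper station.  (the lower station: 1O 1M; the upper station: 5O 4M)
8. 1 officer ← the lower station.  (the lower station: 2O 1M; the upper station: 4O 4M)
9. 2 officers and 1 mutineer → the upper station.  (the lower station: 0O 0M; the upper station: 6O 5M)

No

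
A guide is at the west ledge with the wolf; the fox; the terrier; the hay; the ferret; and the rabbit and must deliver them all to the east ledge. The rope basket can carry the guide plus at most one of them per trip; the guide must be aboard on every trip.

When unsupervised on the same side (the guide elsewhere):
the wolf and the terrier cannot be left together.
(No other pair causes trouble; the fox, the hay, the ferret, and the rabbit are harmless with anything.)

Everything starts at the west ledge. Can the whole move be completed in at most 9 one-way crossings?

No

Counting alone: the guide can take at most 1 across per trip to the east ledge, so moving all 6 needs at least 6 loaded trips out, with a return between consecutive ones — at least 11 crossings.
Since 9 < 11, 9 crossings cannot be enough. (The shortest complete plan in fact takes 11:)
1. Guide goes to the east ledge with the wolf.  [the west ledge: the ferret, the fox, the hay, the rabbit, the terrier | the east ledge: the wolf]
2. Guide goes back to the west ledge alone.  [the west ledge: the ferret, the fox, the hay, the rabbit, the terrier | the east ledge: the wolf]
3. Guide goes to the east ledge with the fox.  [the west ledge: the ferret, the hay, the rabbit, the terrier | the east ledge: the fox, the wolf]
4. Guide goes back to the west ledge alone.  [the west ledge: the ferret, the hay, the rabbit, the terrier | the east ledge: the fox, the wolf]
5. Guide goes to the east ledge with the hay.  [the west ledge: the ferret, the rabbit, the terrier | the east ledge: the fox, the hay, the wolf]
6. Guide goes back to the west ledge alone.  [the west ledge: the ferret, the rabbit, the terrier | the east ledge: the fox, the hay, the wolf]
7. Guide goes to the east ledge with the ferret.  [the west ledge: the rabbit, the terrier | the east ledge: the ferret, the fox, the hay, the wolf]
8. Guide goes back to the west ledge alone.  [the west ledge: the rabbit, the terrier | the east ledge: the ferret, the fox, the hay, the wolf]
9. Guide goes to the east ledge with the rabbit.  [the west ledge: the terrier | the east ledge: the ferret, the fox, the hay, the rabbit, the wolf]
10. Guide goes back to the west ledge alone.  [the west ledge: the terrier | the east ledge: the ferret, the fox, the hay, the rabbit, the wolf]
11. Guide goes to the east ledge with the terrier.  [the west ledge: — | the east ledge: the ferret, the fox, the hay, the rabbit, the terrier, the wolf]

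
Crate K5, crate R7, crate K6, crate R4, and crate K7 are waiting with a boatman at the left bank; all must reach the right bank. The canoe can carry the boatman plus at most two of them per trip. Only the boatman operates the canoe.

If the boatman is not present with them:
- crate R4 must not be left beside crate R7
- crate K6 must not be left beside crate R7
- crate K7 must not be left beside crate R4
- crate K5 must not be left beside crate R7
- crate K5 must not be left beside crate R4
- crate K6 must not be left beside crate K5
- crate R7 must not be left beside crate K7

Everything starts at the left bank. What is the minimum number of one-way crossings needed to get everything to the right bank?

impossible

Whatever the first load, the items left behind include a forbidden pair without the boatman. No opening move is safe, so no plan exists.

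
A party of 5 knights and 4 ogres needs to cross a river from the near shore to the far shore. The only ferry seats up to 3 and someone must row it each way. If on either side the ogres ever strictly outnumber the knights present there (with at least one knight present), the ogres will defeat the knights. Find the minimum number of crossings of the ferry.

Counting alone: each trip to the far shore takes at most 3 across and each return brings at least 1 back, so after t trips out (and t−1 returns) at most 3t − (t−1) of the 9 are across; that first reaches 9 at t = 4, so at least 7 crossings are needed.
The plan below uses exactly 7 crossings, so it is optimal:
1. 3 ogres → the far shore.  (the near shore: 5K 1O; the far shore: 0K 3O)
2. 1 ogre ← the near shore.  (the near shore: 5K 2O; the far shore: 0K 2O)
3. 3 knights → the far shore.  (the near shore: 2K 2O; the far shore: 3K 2O)
4. 1 knight ← the near shore.  (the near shore: 3K 2O; the far shore: 2K 2O)
5. 2 knights and 1 ogre → the far shore.  (the near shore: 1K 1O; the far shore: 4K 3O)
6. 1 knight ← the near shore.  (the near shore: 2K 1O; the far shore: 3K 3O)
7. 2 knights and 1 ogre → the far shore.  (the near shore: 0K 0O; the far shore: 5K 4O)

7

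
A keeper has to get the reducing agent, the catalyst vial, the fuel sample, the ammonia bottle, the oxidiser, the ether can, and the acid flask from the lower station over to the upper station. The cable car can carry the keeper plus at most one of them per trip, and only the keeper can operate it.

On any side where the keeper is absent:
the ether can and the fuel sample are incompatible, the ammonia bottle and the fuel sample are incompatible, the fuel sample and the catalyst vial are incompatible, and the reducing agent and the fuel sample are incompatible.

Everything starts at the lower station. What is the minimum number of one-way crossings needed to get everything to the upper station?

impossible

Following every safe sequence of crossings from the start, the most of the 7 that can be at the upper station as the cable car arrives there on crossings 1, 3, 5, 7 is 1, 2, 3, 4 respectively; the best ever achieved is 4 of 7.
From crossing 9 on, no configuration arises that was not already reachable earlier: only 44 distinct safe configurations (who is on which side, and where the cable car is) can ever be reached, none of them has everyone across, and every continuation just revisits them. So no valid plan exists.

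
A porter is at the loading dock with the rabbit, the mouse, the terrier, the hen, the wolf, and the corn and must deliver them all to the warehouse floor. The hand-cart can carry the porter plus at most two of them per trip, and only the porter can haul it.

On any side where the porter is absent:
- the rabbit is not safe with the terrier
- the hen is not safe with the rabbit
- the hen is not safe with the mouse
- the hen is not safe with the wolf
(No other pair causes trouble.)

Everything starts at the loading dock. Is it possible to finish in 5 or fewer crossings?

Counting alone: the porter can take at most 2 across per trip to the warehouse floor, so moving all 6 needs at least 3 loaded trips out, with a return between consecutive ones — at least 5 crossings.
The safety rule pushes this higher. Following every safe sequence of crossings, the most of the 6 that can be at the warehouse floor as the hand-cart arrives there on crossing 5 is 5 — never all 6.
So the move cannot be finished within 5 crossings. (The shortest complete plan takes 7:)
1. Porter goes to the warehouse floor with the hen and the rabbit.  [the loading dock: the corn, the mouse, the terrier, the wolf | the warehouse floor: the hen, the rabbit]
2. Porter goes back to the loading dock with the rabbit.  [the loading dock: the corn, the mouse, the rabbit, the terrier, the wolf | the warehouse floor: the hen]
3. Porter goes to the warehouse floor with the mouse and the rabbit.  [the loading dock: the corn, the terrier, the wolf | the warehouse floor: the hen, the mouse, the rabbit]
4. Porter goes back to the loading dock with the hen.  [the loading dock: the corn, the hen, the terrier, the wolf | the warehouse floor: the mouse, the rabbit]
5. Porter goes to the warehouse floor with the corn and the wolf.  [the loading dock: the hen, the terrier | the warehouse floor: the corn, the mouse, the rabbit, the wolf]
6. Porter goes back to the loading dock alone.  [the loading dock: the hen, the terrier | the warehouse floor: the corn, the mouse, the rabbit, the wolf]
7. Porter goes to the warehouse floor with the hen and the terrier.  [the loading dock: — | the warehouse floor: the corn, the hen, the mouse, the rabbit, the terrier, the wolf]

No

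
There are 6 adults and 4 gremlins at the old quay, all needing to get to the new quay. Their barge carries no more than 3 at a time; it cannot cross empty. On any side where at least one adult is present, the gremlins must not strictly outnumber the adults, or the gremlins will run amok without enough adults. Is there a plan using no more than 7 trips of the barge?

No

Counting alone: each trip to the new quay takes at most 3 across and each return brings at least 1 back, so after t trips out (and t−1 returns) at most 3t − (t−1) of the 10 are across; that first reaches 10 at t = 5, so at least 9 crossings are needed.
Since 7 < 9, 7 crossings cannot be enough. (The shortest complete plan in fact takes 9:)
1. 2 gremlins → the new quay.  (the old quay: 6A 2G; the new quay: 0A 2G)
2. 1 gremlin ← the old quay.  (the old quay: 6A 3G; the new quay: 0A 1G)
3. 3 gremlins → the new quay.  (the old quay: 6A 0G; the new quay: 0A 4G)
4. 1 gremlin ← the old quay.  (the old quay: 6A 1G; the new quay: 0A 3G)
5. 3 adults → the new quay.  (the old quay: 3A 1G; the new quay: 3A 3G)
6. 1 gremlin ← the old quay.  (the old quay: 3A 2G; the new quay: 3A 2G)
7. 1 adult and 2 gremlins → the new quay.  (the old quay: 2A 0G; the new quay: 4A 4G)
8. 1 gremlin ← the old quay.  (the old quay: 2A 1G; the new quay: 4A 3G)
9. 2 adults and 1 gremlin → the new quay.  (the old quay: 0A 0G; the new quay: 6A 4G)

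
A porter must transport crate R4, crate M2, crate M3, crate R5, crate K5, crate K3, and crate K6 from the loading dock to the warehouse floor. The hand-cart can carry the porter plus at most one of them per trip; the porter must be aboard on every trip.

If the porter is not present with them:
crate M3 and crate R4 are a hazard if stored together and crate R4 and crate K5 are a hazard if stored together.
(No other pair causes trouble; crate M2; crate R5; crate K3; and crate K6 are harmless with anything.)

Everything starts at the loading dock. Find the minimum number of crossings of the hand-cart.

Counting alone: the porter can take at most 1 across per trip to the warehouse floor, so moving all 7 needs at least 7 loaded trips out, with a return between consecutive ones — at least 13 crossings.
The safety rule pushes this higher. Following every safe sequence of crossings, the most of the 7 that can be at the warehouse floor as the hand-cart arrives there on crossing 13 is 6 — never all 7.
So no plan with fewer than 15 crossings exists, and this one achieves 15:
1. Porter goes to the warehouse floor with crate R4.
2. Porter goes back to the loading dock alone.
3. Porter goes to the warehouse floor with crate M2.
4. Porter goes back to the loading dock alone.
5. Porter goes to the warehouse floor with crate M3.
6. Porter goes back to the loading dock with crate R4.
7. Porter goes to the warehouse floor with crate K5.
8. Porter goes back to the loading dock alone.
9. Porter goes to the warehouse floor with crate R5.
10. Porter goes back to the loading dock alone.
11. Porter goes to the warehouse floor with crate K3.
12. Porter goes back to the loading dock alone.
13. Porter goes to the warehouse floor with crate K6.
14. Porter goes back to the loading dock alone.
15. Porter goes to the warehouse floor with crate R4.

15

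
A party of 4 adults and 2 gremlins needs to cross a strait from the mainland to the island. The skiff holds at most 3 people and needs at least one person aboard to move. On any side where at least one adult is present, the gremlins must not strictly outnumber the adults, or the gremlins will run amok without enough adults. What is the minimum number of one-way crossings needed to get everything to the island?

Counting alone: each trip to the island takes at most 3 across and each return brings at least 1 back, so after t trips out (and t−1 returns) at most 3t − (t−1) of the 6 are across; that first reaches 6 at t = 3, so at least 5 crossings are needed.
The plan below uses exactly 5 crossings, so it is optimal:
1. 2 gremlins → the island.  (the mainland: 4A 0G; the island: 0A 2G)
2. 1 gremlin ← the mainland.  (the mainland: 4A 1G; the island: 0A 1G)
3. 2 adults and 1 gremlin → the island.  (the mainland: 2A 0G; the island: 2A 2G)
4. 1 gremlin ← the mainland.  (the mainland: 2A 1G; the island: 2A 1G)
5. 2 adults and 1 gremlin → the island.  (the mainland: 0A 0G; the island: 4A 2G)

5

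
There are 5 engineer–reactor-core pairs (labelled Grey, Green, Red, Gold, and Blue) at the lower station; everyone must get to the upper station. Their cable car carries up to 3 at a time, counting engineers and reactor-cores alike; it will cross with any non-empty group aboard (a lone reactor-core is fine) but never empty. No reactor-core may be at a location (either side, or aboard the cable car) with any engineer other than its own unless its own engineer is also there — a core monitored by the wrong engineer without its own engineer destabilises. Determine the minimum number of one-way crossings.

11

Counting alone: each trip to the upper station takes at most 3 across and each return brings at least 1 back, so after t trips out (and t−1 returns) at most 3t − (t−1) of the 10 are across; that first reaches 10 at t = 5, so at least 9 crossings are needed.
The safety rule pushes this higher. Following every safe sequence of crossings, the most of the 10 that can be at the upper station as the cable car arrives there on crossing 9 is 9 — never all 10.
So no plan with fewer than 11 crossings exists, and this one achieves 11:
1. engineer Grey and reactor-core Grey cross → the upper station.
2. engineer Grey crosses ← the lower station.
3. reactor-core Gold, reactor-core Green, and reactor-core Red cross → the upper station.
4. reactor-core Grey crosses ← the lower station.
5. engineer Gold, engineer Green, and engineer Red cross → the upper station.
6. engineer Green and reactor-core Green cross ← the lower station.
7. engineer Blue, engineer Green, and engineer Grey cross → the upper station.
8. reactor-core Red crosses ← the lower station.
9. reactor-core Green and reactor-core Grey cross → the upper station.
10. reactor-core Grey crosses ← the lower station.
11. reactor-core Blue, reactor-core Grey, and reactor-core Red cross → the upper station.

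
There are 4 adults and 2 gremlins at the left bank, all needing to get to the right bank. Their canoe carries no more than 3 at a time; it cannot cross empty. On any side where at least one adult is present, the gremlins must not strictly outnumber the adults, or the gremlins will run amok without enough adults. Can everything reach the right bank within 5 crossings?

Yes

Yes — this plan uses 5 crossings (≤ 5):
1. 2 gremlins → the right bank.  (the left bank: 4A 0G; the right bank: 0A 2G)
2. 1 gremlin ← the left bank.  (the left bank: 4A 1G; the right bank: 0A 1G)
3. 2 adults and 1 gremlin → the right bank.  (the left bank: 2A 0G; the right bank: 2A 2G)
4. 1 gremlin ← the left bank.  (the left bank: 2A 1G; the right bank: 2A 1G)
5. 2 adults and 1 gremlin → the right bank.  (the left bank: 0A 0G; the right bank: 4A 2G)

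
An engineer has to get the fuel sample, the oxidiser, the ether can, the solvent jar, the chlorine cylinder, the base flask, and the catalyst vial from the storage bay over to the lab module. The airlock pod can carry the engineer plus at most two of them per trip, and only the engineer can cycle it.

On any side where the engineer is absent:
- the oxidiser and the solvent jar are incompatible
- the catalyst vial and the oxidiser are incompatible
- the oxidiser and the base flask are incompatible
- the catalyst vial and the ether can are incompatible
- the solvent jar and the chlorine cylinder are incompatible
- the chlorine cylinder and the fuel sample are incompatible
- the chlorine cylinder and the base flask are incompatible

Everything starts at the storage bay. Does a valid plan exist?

No

Whatever the first load, the items left behind include a forbidden pair without the engineer. No opening move is safe, so no plan exists.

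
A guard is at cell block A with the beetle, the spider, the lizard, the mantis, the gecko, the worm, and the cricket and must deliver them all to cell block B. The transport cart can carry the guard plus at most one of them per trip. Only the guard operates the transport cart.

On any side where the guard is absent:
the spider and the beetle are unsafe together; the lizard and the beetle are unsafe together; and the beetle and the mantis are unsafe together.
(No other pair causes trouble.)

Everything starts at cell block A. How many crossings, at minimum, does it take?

impossible

Following every safe sequence of crossings from the start, the most of the 7 that can be at cell block B as the transport cart arrives there on crossings 1, 3, 5, 7, 9 is 1, 2, 3, 4, 5 respectively; the best ever achieved is 5 of 7.
From crossing 11 on, no configuration arises that was not already reachable earlier: only 72 distinct safe configurations (who is on which side, and where the transport cart is) can ever be reached, none of them has everyone across, and every continuation just revisits them. So no valid plan exists.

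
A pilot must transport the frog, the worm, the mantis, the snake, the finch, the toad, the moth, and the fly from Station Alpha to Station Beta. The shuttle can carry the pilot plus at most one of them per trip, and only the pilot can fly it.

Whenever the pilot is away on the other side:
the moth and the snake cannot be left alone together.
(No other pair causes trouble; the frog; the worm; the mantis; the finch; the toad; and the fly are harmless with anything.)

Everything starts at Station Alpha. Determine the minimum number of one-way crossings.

Counting alone: the pilot can take at most 1 across per trip to Station Beta, so moving all 8 needs at least 8 loaded trips out, with a return between consecutive ones — at least 15 crossings.
The plan below uses exactly 15 crossings, so it is optimal:
1. Pilot goes to Station Beta with the snake.
2. Pilot goes back to Station Alpha alone.
3. Pilot goes to Station Beta with the frog.
4. Pilot goes back to Station Alpha alone.
5. Pilot goes to Station Beta with the worm.
6. Pilot goes back to Station Alpha alone.
7. Pilot goes to Station Beta with the mantis.
8. Pilot goes back to Station Alpha alone.
9. Pilot goes to Station Beta with the finch.
10. Pilot goes back to Station Alpha alone.
11. Pilot goes to Station Beta with the toad.
12. Pilot goes back to Station Alpha alone.
13. Pilot goes to Station Beta with the fly.
14. Pilot goes back to Station Alpha alone.
15. Pilot goes to Station Beta with the moth.

15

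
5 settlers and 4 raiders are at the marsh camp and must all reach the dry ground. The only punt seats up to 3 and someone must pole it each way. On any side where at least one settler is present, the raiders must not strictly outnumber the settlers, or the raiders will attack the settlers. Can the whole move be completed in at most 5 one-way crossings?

No

Counting alone: each trip to the dry ground takes at most 3 across and each return brings at least 1 back, so after t trips out (and t−1 returns) at most 3t − (t−1) of the 9 are across; that first reaches 9 at t = 4, so at least 7 crossings are needed.
Since 5 < 7, 5 crossings cannot be enough. (The shortest complete plan in fact takes 7:)
1. 3 raiders → the dry ground.  (the marsh camp: 5S 1R; the dry ground: 0S 3R)
2. 1 raider ← the marsh camp.  (the marsh camp: 5S 2R; the dry ground: 0S 2R)
3. 3 settlers → the dry ground.  (the marsh camp: 2S 2R; the dry ground: 3S 2R)
4. 1 settler ← the marsh camp.  (the marsh camp: 3S 2R; the dry ground: 2S 2R)
5. 2 settlers and 1 raider → the dry ground.  (the marsh camp: 1S 1R; the dry ground: 4S 3R)
6. 1 settler ← the marsh camp.  (the marsh camp: 2S 1R; the dry ground: 3S 3R)
7. 2 settlers and 1 raider → the dry ground.  (the marsh camp: 0S 0R; the dry ground: 5S 4R)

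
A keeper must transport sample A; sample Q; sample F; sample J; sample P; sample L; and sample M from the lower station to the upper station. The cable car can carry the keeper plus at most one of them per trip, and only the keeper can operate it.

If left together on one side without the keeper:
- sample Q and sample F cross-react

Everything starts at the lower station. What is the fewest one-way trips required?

Counting alone: the keeper can take at most 1 across per trip to the upper station, so moving all 7 needs at least 7 loaded trips out, with a return between consecutive ones — at least 13 crossings.
The plan below uses exactly 13 crossings, so it is optimal:
1. Keeper goes to the upper station with sample Q.
2. Keeper goes back to the lower station alone.
3. Keeper goes to the upper station with sample A.
4. Keeper goes back to the lower station alone.
5. Keeper goes to the upper station with sample J.
6. Keeper goes back to the lower station alone.
7. Keeper goes to the upper station with sample P.
8. Keeper goes back to the lower station alone.
9. Keeper goes to the upper station with sample L.
10. Keeper goes back to the lower station alone.
11. Keeper goes to the upper station with sample M.
12. Keeper goes back to the lower station alone.
13. Keeper goes to the upper station with sample F.

13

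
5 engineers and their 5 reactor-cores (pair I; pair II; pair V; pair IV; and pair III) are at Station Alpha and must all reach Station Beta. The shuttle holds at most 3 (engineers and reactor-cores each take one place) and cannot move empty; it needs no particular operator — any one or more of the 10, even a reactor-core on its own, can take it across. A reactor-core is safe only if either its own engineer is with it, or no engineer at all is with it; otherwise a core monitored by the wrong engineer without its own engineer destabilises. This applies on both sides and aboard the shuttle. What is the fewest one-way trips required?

11

Counting alone: each trip to Station Beta takes at most 3 across and each return brings at least 1 back, so after t trips out (and t−1 returns) at most 3t − (t−1) of the 10 are across; that first reaches 10 at t = 5, so at least 9 crossings are needed.
The safety rule pushes this higher. Following every safe sequence of crossings, the most of the 10 that can be at Station Beta as the shuttle arrives there on crossing 9 is 9 — never all 10.
So no plan with fewer than 11 crossings exists, and this one achieves 11:
1. engineer I and reactor-core I cross → Station Beta.
2. engineer I crosses ← Station Alpha.
3. reactor-core II, reactor-core IV, and reactor-core V cross → Station Beta.
4. reactor-core I crosses ← Station Alpha.
5. engineer II, engineer IV, and engineer V cross → Station Beta.
6. engineer II and reactor-core II cross ← Station Alpha.
7. engineer I, engineer II, and engineer III cross → Station Beta.
8. reactor-core V crosses ← Station Alpha.
9. reactor-core I and reactor-core II cross → Station Beta.
10. reactor-core I crosses ← Station Alpha.
11. reactor-core I, reactor-core III, and reactor-core V cross → Station Beta.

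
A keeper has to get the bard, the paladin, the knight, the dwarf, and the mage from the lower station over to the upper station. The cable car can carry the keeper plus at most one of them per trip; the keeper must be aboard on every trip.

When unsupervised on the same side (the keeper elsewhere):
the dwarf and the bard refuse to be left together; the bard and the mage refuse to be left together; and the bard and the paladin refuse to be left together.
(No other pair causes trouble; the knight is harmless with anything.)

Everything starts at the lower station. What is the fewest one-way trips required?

impossible

Following every safe sequence of crossings from the start, the most of the 5 that can be at the upper station as the cable car arrives there on crossings 1, 3, 5 is 1, 2, 3 respectively; the best ever achieved is 3 of 5.
From crossing 7 on, no configuration arises that was not already reachable earlier: only 18 distinct safe configurations (who is on which side, and where the cable car is) can ever be reached, none of them has everyone across, and every continuation just revisits them. So no valid plan exists.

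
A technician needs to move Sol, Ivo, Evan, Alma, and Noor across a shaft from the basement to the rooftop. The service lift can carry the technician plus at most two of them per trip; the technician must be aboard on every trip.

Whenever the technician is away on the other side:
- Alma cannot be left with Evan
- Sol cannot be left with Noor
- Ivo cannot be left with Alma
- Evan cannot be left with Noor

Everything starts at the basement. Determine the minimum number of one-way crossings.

Counting alone: the technician can take at most 2 across per trip to the rooftop, so moving all 5 needs at least 3 loaded trips out, with a return between consecutive ones — at least 5 crossings.
The safety rule pushes this higher. Following every safe sequence of crossings, the most of the 5 that can be at the rooftop as the service lift arrives there on crossing 5 is 4 — never all 5.
So no plan with fewer than 7 crossings exists, and this one achieves 7:
1. Technician goes to the rooftop with Alma and Noor.
2. Technician goes back to the basement alone.
3. Technician goes to the rooftop with Sol.
4. Technician goes back to the basement with Noor.
5. Technician goes to the rooftop with Evan and Ivo.
6. Technician goes back to the basement with Alma.
7. Technician goes to the rooftop with Alma and Noor.

7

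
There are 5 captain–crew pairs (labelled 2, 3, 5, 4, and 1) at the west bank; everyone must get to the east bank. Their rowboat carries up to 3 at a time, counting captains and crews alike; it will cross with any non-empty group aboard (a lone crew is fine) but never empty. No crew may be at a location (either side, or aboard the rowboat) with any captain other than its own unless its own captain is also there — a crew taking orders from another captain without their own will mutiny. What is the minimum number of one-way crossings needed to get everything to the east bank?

Counting alone: each trip to the east bank takes at most 3 across and each return brings at least 1 back, so after t trips out (and t−1 returns) at most 3t − (t−1) of the 10 are across; that first reaches 10 at t = 5, so at least 9 crossings are needed.
The safety rule pushes this higher. Following every safe sequence of crossings, the most of the 10 that can be at the east bank as the rowboat arrives there on crossing 9 is 9 — never all 10.
So no plan with fewer than 11 crossings exists, and this one achieves 11:
1. captain 2 and crew 2 cross → the east bank.
2. captain 2 crosses ← the west bank.
3. crew 3, crew 4, and crew 5 cross → the east bank.
4. crew 2 crosses ← the west bank.
5. captain 3, captain 4, and captain 5 cross → the east bank.
6. captain 3 and crew 3 cross ← the west bank.
7. captain 1, captain 2, and captain 3 cross → the east bank.
8. crew 5 crosses ← the west bank.
9. crew 2 and crew 3 cross → the east bank.
10. crew 2 crosses ← the west bank.
11. crew 1, crew 2, and crew 5 cross → the east bank.

11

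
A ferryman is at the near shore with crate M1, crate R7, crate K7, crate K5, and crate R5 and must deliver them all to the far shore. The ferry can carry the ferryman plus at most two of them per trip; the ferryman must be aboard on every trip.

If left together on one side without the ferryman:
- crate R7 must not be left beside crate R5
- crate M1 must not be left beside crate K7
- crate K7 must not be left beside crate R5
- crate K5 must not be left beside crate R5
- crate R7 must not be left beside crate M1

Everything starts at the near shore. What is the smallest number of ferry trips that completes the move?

Counting alone: the ferryman can take at most 2 across per trip to the far shore, so moving all 5 needs at least 3 loaded trips out, with a return between consecutive ones — at least 5 crossings.
The safety rule pushes this higher. Following every safe sequence of crossings, the most of the 5 that can be at the far shore as the ferry arrives there on crossing 5 is 4 — never all 5.
So no plan with fewer than 7 crossings exists, and this one achieves 7:
1. Ferryman goes to the far shore with crate M1 and crate R5.
2. Ferryman goes back to the near shore alone.
3. Ferryman goes to the far shore with crate R7.
4. Ferryman goes back to the near shore with crate M1 and crate R5.
5. Ferryman goes to the far shore with crate K5 and crate K7.
6. Ferryman goes back to the near shore alone.
7. Ferryman goes to the far shore with crate M1 and crate R5.

7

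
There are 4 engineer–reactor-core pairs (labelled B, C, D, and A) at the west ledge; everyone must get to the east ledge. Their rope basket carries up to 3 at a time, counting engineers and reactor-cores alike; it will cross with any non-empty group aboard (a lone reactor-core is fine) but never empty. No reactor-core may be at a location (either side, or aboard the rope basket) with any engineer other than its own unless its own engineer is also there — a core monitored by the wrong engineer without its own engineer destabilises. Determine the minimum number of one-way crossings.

9

Counting alone: each trip to the east ledge takes at most 3 across and each return brings at least 1 back, so after t trips out (and t−1 returns) at most 3t − (t−1) of the 8 are across; that first reaches 8 at t = 4, so at least 7 crossings are needed.
The safety rule pushes this higher. Following every safe sequence of crossings, the most of the 8 that can be at the east ledge as the rope basket arrives there on crossing 7 is 7 — never all 8.
So no plan with fewer than 9 crossings exists, and this one achieves 9:
1. engineer B and reactor-core B cross → the east ledge.
2. engineer B crosses ← the west ledge.
3. engineer B, engineer C, and reactor-core C cross → the east ledge.
4. engineer B and reactor-core B cross ← the west ledge.
5. engineer A, engineer B, and engineer D cross → the east ledge.
6. reactor-core C crosses ← the west ledge.
7. reactor-core B and reactor-core C cross → the east ledge.
8. reactor-core B crosses ← the west ledge.
9. reactor-core A, reactor-core B, and reactor-core D cross → the east ledge.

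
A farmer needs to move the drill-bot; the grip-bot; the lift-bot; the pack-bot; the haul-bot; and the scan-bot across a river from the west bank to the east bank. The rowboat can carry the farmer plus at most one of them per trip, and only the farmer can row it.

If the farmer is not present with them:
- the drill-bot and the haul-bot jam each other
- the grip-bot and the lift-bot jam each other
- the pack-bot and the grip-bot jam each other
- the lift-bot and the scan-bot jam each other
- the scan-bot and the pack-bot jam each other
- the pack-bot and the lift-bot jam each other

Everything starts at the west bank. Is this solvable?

No

Whatever the first load, the items left behind include a forbidden pair without the farmer. No opening move is safe, so no plan exists.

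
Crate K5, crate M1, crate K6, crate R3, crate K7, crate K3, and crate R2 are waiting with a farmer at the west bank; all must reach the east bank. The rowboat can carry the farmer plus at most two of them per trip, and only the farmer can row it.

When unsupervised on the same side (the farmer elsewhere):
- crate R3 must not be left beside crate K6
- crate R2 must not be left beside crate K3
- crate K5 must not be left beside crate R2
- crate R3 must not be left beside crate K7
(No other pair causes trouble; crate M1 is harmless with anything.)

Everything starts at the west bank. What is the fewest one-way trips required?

Counting alone: the farmer can take at most 2 across per trip to the east bank, so moving all 7 needs at least 4 loaded trips out, with a return between consecutive ones — at least 7 crossings.
The safety rule pushes this higher. Following every safe sequence of crossings, the most of the 7 that can be at the east bank as the rowboat arrives there on crossing 7 is 6 — never all 7.
So no plan with fewer than 9 crossings exists, and this one achieves 9:
1. Farmer goes to the east bank with crate R2 and crate R3.  [the west bank: crate K3, crate K5, crate K6, crate K7, crate M1 | the east bank: crate R2, crate R3]
2. Farmer goes back to the west bank alone.  [the west bank: crate K3, crate K5, crate K6, crate K7, crate M1 | the east bank: crate R2, crate R3]
3. Farmer goes to the east bank with crate K5.  [the west bank: crate K3, crate K6, crate K7, crate M1 | the east bank: crate K5, crate R2, crate R3]
4. Farmer goes back to the west bank with crate R2.  [the west bank: crate K3, crate K6, crate K7, crate M1, crate R2 | the east bank: crate K5, crate R3]
5. Farmer goes to the east bank with crate K3 and crate M1.  [the west bank: crate K6, crate K7, crate R2 | the east bank: crate K3, crate K5, crate M1, crate R3]
6. Farmer goes back to the west bank alone.  [the west bank: crate K6, crate K7, crate R2 | the east bank: crate K3, crate K5, crate M1, crate R3]
7. Farmer goes to the east bank with crate K6 and crate K7.  [the west bank: crate R2 | the east bank: crate K3, crate K5, crate K6, crate K7, crate M1, crate R3]
8. Farmer goes back to the west bank with crate R3.  [the west bank: crate R2, crate R3 | the east bank: crate K3, crate K5, crate K6, crate K7, crate M1]
9. Farmer goes to the east bank with crate R2 and crate R3.  [the west bank: — | the east bank: crate K3, crate K5, crate K6, crate K7, crate M1, crate R2, crate R3]

9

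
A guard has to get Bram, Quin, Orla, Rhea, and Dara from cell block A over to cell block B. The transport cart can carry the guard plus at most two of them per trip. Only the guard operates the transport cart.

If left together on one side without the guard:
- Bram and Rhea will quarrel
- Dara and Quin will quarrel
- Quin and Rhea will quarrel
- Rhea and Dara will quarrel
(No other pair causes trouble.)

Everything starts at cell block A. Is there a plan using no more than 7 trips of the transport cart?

Yes

Yes — this plan uses 7 crossings (≤ 7):
1. Guard goes to cell block B with Quin and Rhea.
2. Guard goes back to cell block A with Quin.
3. Guard goes to cell block B with Bram and Quin.
4. Guard goes back to cell block A with Rhea.
5. Guard goes to cell block B with Orla and Rhea.
6. Guard goes back to cell block A with Rhea.
7. Guard goes to cell block B with Dara and Rhea.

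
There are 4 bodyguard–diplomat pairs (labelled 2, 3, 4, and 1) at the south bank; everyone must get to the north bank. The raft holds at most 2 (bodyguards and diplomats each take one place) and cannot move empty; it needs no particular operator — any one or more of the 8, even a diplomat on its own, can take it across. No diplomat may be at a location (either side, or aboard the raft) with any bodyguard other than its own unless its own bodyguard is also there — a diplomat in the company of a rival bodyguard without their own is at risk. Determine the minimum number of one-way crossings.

impossible

Following every safe sequence of crossings from the start, the most of the 8 that can be at the north bank as the raft arrives there on crossings 1, 3, 5 is 2, 3, 4 respectively; the best ever achieved is 4 of 8.
From crossing 7 on, no configuration arises that was not already reachable earlier: only 44 distinct safe configurations (who is on which side, and where the raft is) can ever be reached, none of them has everyone across, and every continuation just revisits them. So no valid plan exists.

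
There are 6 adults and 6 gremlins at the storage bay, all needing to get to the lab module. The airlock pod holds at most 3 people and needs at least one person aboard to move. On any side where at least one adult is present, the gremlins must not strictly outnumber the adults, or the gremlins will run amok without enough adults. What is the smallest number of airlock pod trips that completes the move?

Following every safe sequence of crossings from the start, the most of the 12 that can be at the lab module as the airlock pod arrives there on crossings 1, 3, 5 is 3, 5, 6 respectively; the best ever achieved is 6 of 12.
From crossing 7 on, no configuration arises that was not already reachable earlier: only 17 distinct safe configurations (who is on which side, and where the airlock pod is) can ever be reached, none of them has everyone across, and every continuation just revisits them. They are: 0 adults + 0 gremlins across (airlock pod back at the start); 0 adults + 1 gremlin across (airlock pod there); 0 adults + 1 gremlin across (airlock pod back at the start); 0 adults + 2 gremlins across (airlock pod there); 0 adults + 2 gremlins across (airlock pod back at the start); 0 adults + 3 gremlins across (airlock pod there); 0 adults + 3 gremlins across (airlock pod back at the start); 0 adults + 4 gremlins across (airlock pod there); 0 adults + 4 gremlins across (airlock pod back at the start); 0 adults + 5 gremlins across (airlock pod there); 0 adults + 5 gremlins across (airlock pod back at the start); 0 adults + 6 gremlins across (airlock pod there); 1 adult + 1 gremlin across (airlock pod there); 1 adult + 1 gremlin across (airlock pod back at the start); 2 adults + 2 gremlins across (airlock pod there); 2 adults + 2 gremlins across (airlock pod back at the start); 3 adults + 3 gremlins across (airlock pod there). So no valid plan exists.

impossible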